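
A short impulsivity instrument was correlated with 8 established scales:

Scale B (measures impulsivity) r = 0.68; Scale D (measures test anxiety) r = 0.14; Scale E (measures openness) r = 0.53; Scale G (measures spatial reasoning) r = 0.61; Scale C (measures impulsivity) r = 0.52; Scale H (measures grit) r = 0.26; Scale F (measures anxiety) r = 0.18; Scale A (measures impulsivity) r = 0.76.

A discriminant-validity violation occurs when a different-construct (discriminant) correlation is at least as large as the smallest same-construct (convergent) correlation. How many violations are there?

Convergent (same construct = impulsivity): Scale B, Scale C, Scale A.
Smallest convergent = 0.52. Discriminant values: 0.14, 0.53, 0.61, 0.26, 0.18; count ≥ 0.52 → 2.

2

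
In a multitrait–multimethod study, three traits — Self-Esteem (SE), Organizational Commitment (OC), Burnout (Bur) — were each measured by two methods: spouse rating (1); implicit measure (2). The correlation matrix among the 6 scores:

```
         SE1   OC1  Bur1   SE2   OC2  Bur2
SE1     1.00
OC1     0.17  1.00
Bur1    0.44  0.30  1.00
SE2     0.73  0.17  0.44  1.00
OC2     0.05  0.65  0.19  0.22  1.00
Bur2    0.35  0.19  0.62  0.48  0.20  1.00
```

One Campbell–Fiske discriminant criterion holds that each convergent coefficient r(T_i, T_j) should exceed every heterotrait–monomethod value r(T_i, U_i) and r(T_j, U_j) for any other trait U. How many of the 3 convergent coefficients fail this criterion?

Checking each validity diagonal entry against its comparison values:
SE (methods 1·2): 0.73 vs {0.17, 0.22, 0.44, 0.48} → pass.
OC (methods 1·2): 0.65 vs {0.17, 0.22, 0.30, 0.20} → pass.
Bur (methods 1·2): 0.62 vs {0.44, 0.48, 0.30, 0.20} → pass.
0 of 3 fail.

0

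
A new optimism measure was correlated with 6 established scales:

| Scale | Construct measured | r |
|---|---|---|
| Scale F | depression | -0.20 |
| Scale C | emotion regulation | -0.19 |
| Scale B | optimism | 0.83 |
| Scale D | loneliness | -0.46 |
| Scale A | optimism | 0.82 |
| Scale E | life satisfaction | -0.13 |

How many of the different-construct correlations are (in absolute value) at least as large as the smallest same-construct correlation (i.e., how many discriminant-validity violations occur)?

0

Convergent (same construct = optimism): Scale B, Scale A.
Smallest convergent = 0.82. Discriminant |r|: 0.20, 0.19, 0.46, 0.13; count ≥ 0.82 → 0.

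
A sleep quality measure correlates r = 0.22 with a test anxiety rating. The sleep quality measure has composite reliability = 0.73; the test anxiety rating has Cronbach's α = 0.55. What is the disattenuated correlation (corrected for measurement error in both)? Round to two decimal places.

r_true = r_obs / √(r_xx · r_yy) = 0.22 / √(0.73 × 0.55) = 0.22 / √0.4015 = 0.22 / 0.6336 ≈ 0.35.

0.35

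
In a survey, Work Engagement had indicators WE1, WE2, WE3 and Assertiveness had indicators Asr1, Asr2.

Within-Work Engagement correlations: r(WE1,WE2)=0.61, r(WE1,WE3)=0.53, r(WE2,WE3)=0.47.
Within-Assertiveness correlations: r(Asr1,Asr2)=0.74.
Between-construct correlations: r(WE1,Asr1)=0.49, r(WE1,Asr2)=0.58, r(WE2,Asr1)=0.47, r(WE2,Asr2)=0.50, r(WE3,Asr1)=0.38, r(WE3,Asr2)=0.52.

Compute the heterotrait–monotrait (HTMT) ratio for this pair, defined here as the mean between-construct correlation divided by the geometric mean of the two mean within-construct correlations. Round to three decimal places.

0.778

Mean between = 2.94/6 = 0.4900.
Mean within-WE = 1.61/3 = 0.5367; mean within-Asr = 0.74/1 = 0.7400.
Geometric mean = √(0.5367 × 0.7400) = 0.6302.
HTMT = 0.4900 / 0.6302 = 0.778.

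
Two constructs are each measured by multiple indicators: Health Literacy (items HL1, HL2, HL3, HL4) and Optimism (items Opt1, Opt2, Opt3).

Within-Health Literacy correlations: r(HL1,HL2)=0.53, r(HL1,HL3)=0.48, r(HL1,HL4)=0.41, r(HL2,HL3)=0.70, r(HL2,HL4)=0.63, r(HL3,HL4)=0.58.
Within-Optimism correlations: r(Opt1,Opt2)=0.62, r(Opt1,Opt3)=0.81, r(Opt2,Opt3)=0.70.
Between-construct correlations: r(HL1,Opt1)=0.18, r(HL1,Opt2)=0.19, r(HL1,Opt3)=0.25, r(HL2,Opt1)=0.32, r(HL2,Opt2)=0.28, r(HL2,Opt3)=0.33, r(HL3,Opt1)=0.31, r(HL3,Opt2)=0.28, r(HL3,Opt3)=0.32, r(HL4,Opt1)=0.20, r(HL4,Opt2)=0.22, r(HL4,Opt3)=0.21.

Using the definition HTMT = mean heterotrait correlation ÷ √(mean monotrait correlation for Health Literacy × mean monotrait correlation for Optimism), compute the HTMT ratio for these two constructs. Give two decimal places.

0.41

Mean heterotrait r = 3.09/12 = 0.2575.
Mean within-HL = 3.33/6 = 0.5550; mean within-Opt = 2.13/3 = 0.7100.
Geometric mean = √(0.5550 × 0.7100) = 0.6277.
HTMT = 0.2575 / 0.6277 = 0.41.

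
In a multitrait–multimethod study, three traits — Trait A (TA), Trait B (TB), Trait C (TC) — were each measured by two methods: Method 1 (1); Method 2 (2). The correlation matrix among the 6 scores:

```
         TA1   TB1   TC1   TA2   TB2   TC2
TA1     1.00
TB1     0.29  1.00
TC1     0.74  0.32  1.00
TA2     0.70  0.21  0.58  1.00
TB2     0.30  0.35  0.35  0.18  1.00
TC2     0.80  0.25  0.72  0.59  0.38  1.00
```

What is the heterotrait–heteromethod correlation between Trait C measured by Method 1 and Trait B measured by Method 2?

Different traits and methods: r(TC1, TB2) = 0.35.

0.35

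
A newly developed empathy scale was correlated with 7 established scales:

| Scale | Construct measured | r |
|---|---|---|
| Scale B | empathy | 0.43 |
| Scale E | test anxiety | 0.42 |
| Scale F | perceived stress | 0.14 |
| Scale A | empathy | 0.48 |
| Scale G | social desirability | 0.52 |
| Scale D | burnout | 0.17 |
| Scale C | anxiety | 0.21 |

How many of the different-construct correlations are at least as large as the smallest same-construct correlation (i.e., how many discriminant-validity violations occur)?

Convergent (same construct = empathy): Scale B, Scale A.
Smallest convergent = 0.43. Discriminant values: 0.42, 0.14, 0.52, 0.17, 0.21; count ≥ 0.43 → 1.

1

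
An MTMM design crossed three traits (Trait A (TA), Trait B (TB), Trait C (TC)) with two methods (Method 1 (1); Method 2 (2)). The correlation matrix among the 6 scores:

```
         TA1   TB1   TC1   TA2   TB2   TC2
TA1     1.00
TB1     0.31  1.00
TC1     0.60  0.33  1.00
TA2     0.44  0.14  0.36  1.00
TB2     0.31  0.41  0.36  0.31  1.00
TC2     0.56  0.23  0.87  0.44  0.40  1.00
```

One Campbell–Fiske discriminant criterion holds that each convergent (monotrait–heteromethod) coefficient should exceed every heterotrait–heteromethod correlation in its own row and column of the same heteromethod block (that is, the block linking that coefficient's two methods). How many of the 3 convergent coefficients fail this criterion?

Checking each validity diagonal entry against its comparison values:
TA (methods 1·2): 0.44 vs {0.31, 0.14, 0.56, 0.36} → fail.
TB (methods 1·2): 0.41 vs {0.14, 0.31, 0.23, 0.36} → pass.
TC (methods 1·2): 0.87 vs {0.36, 0.56, 0.36, 0.23} → pass.
1 of 3 fail.

1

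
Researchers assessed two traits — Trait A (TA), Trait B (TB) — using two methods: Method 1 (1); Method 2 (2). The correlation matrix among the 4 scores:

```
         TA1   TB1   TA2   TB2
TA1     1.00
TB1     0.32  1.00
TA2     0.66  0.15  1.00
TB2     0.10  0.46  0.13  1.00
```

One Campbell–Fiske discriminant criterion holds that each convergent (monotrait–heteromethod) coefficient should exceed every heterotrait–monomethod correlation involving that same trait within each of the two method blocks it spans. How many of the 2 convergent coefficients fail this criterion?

Checking each validity diagonal entry against its comparison values:
TA (methods 1·2): 0.66 vs {0.32, 0.13} → pass.
TB (methods 1·2): 0.46 vs {0.32, 0.13} → pass.
0 of 2 fail.

0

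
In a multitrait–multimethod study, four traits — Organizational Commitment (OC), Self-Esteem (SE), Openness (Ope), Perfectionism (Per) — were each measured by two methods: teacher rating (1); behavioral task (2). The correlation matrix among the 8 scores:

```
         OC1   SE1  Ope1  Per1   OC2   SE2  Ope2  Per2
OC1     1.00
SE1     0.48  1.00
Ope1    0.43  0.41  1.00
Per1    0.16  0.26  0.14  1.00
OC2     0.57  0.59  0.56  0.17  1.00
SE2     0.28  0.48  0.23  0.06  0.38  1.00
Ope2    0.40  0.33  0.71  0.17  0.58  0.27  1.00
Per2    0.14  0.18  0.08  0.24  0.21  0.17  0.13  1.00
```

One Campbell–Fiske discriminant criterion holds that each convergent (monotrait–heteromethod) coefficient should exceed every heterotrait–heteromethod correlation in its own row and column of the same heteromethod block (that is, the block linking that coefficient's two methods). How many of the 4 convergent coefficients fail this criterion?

2

Convergent coefficients and their comparison sets:
OC (methods 1·2): 0.57 vs {0.28, 0.59, 0.40, 0.56, 0.14, 0.17} → fail.
SE (methods 1·2): 0.48 vs {0.59, 0.28, 0.33, 0.23, 0.18, 0.06} → fail.
Ope (methods 1·2): 0.71 vs {0.56, 0.40, 0.23, 0.33, 0.08, 0.17} → pass.
Per (methods 1·2): 0.24 vs {0.17, 0.14, 0.06, 0.18, 0.17, 0.08} → pass.
2 of 4 fail.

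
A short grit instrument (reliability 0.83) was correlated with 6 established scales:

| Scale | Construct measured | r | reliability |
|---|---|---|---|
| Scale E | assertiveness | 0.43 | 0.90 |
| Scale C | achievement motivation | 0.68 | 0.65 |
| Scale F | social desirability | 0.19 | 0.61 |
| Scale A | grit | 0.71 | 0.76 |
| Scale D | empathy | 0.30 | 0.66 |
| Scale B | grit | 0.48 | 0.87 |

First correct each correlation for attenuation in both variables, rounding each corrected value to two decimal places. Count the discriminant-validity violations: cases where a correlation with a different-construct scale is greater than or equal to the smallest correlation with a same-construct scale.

Disattenuated r (r / √(r_scale · r_new)):
  Scale E (disc): 0.43 / √(0.90·0.83) = 0.50
  Scale C (disc): 0.68 / √(0.65·0.83) = 0.93
  Scale F (disc): 0.19 / √(0.61·0.83) = 0.27
  Scale A (conv): 0.71 / √(0.76·0.83) = 0.89
  Scale D (disc): 0.30 / √(0.66·0.83) = 0.41
  Scale B (conv): 0.48 / √(0.87·0.83) = 0.56
Smallest convergent = 0.56. Discriminant values: 0.50, 0.93, 0.27, 0.41; count ≥ 0.56 → 1.

1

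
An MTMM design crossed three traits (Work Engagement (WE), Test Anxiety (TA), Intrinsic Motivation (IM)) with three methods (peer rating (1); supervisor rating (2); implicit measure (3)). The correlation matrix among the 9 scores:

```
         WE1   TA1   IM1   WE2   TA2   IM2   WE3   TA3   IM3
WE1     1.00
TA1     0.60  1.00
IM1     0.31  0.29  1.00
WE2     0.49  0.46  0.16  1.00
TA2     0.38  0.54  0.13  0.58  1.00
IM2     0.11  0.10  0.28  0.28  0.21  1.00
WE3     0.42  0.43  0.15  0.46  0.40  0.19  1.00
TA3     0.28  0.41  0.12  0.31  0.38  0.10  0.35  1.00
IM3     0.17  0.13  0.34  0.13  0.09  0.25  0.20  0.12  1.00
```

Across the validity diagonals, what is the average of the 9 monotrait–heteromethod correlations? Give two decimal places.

0.40

Convergent values: 0.49, 0.42, 0.46, 0.54, 0.41, 0.38, 0.28, 0.34, 0.25; mean = 3.57/9 = 0.40.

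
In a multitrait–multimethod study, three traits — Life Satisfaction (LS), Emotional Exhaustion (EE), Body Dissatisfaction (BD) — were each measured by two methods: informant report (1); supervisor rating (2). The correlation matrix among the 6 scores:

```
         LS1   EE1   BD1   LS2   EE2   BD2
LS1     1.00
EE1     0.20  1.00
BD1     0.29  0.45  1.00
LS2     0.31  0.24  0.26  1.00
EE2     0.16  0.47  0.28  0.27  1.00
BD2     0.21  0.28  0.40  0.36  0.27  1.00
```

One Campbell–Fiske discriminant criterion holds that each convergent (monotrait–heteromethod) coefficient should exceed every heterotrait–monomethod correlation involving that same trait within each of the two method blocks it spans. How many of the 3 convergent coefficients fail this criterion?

Checking each validity diagonal entry against its comparison values:
LS (methods 1·2): 0.31 vs {0.20, 0.27, 0.29, 0.36} → fail.
EE (methods 1·2): 0.47 vs {0.20, 0.27, 0.45, 0.27} → pass.
BD (methods 1·2): 0.40 vs {0.29, 0.36, 0.45, 0.27} → fail.
2 of 3 fail.

2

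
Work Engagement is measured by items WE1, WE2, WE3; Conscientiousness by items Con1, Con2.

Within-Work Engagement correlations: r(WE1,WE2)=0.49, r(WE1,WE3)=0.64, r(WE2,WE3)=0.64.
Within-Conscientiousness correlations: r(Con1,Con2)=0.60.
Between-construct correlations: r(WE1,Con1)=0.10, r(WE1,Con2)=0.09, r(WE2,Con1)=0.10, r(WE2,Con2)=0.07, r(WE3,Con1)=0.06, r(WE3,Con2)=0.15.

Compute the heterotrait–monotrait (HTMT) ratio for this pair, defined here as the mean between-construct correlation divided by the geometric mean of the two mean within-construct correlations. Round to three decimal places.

0.160

Mean heterotrait r = 0.57/6 = 0.0950.
Mean within-WE = 1.77/3 = 0.5900; mean within-Con = 0.60/1 = 0.6000.
Geometric mean = √(0.5900 × 0.6000) = 0.5950.
HTMT = 0.0950 / 0.5950 = 0.160.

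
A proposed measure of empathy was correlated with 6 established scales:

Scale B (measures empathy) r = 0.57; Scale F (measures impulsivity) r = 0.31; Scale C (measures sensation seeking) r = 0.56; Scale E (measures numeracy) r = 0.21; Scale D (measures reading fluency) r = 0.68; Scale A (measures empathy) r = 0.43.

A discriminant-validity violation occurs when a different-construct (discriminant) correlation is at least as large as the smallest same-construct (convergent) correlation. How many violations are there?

Convergent (same construct = empathy): Scale B, Scale A.
Smallest convergent = 0.43. Discriminant values: 0.31, 0.56, 0.21, 0.68; count ≥ 0.43 → 2.

2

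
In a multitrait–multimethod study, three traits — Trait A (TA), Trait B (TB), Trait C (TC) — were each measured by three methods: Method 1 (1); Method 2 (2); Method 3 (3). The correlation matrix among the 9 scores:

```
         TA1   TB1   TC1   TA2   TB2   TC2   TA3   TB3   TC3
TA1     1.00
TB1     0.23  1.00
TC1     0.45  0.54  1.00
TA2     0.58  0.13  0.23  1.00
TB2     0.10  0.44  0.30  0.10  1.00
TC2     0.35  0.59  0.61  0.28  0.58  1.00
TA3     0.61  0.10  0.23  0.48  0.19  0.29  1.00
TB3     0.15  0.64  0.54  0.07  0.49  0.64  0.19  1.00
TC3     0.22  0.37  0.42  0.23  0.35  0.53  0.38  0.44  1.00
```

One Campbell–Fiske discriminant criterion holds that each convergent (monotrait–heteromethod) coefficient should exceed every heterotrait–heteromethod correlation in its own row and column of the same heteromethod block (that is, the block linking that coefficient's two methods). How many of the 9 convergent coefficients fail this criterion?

4

Checking each validity diagonal entry against its comparison values:
TA (methods 1·2): 0.58 vs {0.10, 0.13, 0.35, 0.23} → pass.
TA (methods 1·3): 0.61 vs {0.15, 0.10, 0.22, 0.23} → pass.
TA (methods 2·3): 0.48 vs {0.07, 0.19, 0.23, 0.29} → pass.
TB (methods 1·2): 0.44 vs {0.13, 0.10, 0.59, 0.30} → fail.
TB (methods 1·3): 0.64 vs {0.10, 0.15, 0.37, 0.54} → pass.
TB (methods 2·3): 0.49 vs {0.19, 0.07, 0.35, 0.64} → fail.
TC (methods 1·2): 0.61 vs {0.23, 0.35, 0.30, 0.59} → pass.
TC (methods 1·3): 0.42 vs {0.23, 0.22, 0.54, 0.37} → fail.
TC (methods 2·3): 0.53 vs {0.29, 0.23, 0.64, 0.35} → fail.
4 of 9 fail.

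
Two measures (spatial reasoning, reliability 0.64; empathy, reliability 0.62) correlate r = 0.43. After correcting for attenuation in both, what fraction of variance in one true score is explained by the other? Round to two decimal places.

0.47

Disattenuated r = 0.43 / √(0.64 × 0.62) = 0.43 / 0.6299 = 0.6826.
Shared true-score variance = 0.6826² = 0.4659 ≈ 0.47.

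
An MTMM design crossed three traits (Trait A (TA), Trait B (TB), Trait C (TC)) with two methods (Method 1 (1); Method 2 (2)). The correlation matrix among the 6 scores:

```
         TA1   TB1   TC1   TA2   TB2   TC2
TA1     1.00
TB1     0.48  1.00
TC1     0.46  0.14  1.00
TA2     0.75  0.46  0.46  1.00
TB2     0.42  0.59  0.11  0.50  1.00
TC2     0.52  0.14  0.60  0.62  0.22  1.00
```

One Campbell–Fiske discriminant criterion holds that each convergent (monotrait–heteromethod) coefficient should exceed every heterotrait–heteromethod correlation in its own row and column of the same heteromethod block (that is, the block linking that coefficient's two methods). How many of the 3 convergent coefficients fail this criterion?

0

Convergent coefficients and their comparison sets:
TA (methods 1·2): 0.75 vs {0.42, 0.46, 0.52, 0.46} → pass.
TB (methods 1·2): 0.59 vs {0.46, 0.42, 0.14, 0.11} → pass.
TC (methods 1·2): 0.60 vs {0.46, 0.52, 0.11, 0.14} → pass.
0 of 3 fail.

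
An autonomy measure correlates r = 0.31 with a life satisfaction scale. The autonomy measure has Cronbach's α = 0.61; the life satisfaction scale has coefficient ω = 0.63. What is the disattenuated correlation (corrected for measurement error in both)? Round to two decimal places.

r_true = r_obs / √(r_xx · r_yy) = 0.31 / √(0.61 × 0.63) = 0.31 / √0.3843 = 0.31 / 0.6199 ≈ 0.50.

0.50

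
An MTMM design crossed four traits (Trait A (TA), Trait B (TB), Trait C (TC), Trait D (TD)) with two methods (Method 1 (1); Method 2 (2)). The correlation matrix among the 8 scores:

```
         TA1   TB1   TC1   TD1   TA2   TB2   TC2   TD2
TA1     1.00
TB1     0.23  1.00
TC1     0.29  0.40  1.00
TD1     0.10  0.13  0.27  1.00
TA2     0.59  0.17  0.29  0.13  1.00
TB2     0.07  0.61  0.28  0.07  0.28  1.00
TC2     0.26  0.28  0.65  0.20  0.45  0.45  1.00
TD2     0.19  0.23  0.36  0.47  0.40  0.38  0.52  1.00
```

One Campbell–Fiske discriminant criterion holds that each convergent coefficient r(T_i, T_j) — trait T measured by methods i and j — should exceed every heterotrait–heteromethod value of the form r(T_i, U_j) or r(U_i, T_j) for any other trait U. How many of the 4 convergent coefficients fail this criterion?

Checking each validity diagonal entry against its comparison values:
TA (methods 1·2): 0.59 vs {0.07, 0.17, 0.26, 0.29, 0.19, 0.13} → pass.
TB (methods 1·2): 0.61 vs {0.17, 0.07, 0.28, 0.28, 0.23, 0.07} → pass.
TC (methods 1·2): 0.65 vs {0.29, 0.26, 0.28, 0.28, 0.36, 0.20} → pass.
TD (methods 1·2): 0.47 vs {0.13, 0.19, 0.07, 0.23, 0.20, 0.36} → pass.
0 of 4 fail.

0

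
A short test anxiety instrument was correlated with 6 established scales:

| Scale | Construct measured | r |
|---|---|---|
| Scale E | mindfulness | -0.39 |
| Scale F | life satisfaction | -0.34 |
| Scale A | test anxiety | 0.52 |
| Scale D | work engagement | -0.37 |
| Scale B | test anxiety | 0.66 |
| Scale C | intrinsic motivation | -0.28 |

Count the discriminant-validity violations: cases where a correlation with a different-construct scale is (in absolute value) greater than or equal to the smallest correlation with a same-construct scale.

Convergent (same construct = test anxiety): Scale A, Scale B.
Smallest convergent = 0.52. Discriminant |r|: 0.39, 0.34, 0.37, 0.28; count ≥ 0.52 → 0.

0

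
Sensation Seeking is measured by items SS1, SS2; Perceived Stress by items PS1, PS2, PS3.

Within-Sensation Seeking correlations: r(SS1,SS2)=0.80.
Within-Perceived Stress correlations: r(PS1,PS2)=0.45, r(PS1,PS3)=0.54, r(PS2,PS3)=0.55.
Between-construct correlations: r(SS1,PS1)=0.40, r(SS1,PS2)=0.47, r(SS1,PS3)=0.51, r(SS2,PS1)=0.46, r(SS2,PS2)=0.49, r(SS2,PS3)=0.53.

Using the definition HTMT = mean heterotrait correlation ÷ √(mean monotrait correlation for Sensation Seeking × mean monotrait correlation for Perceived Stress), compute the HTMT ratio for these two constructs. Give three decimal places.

Mean between = 2.86/6 = 0.4767.
Mean within-SS = 0.80/1 = 0.8000; mean within-PS = 1.54/3 = 0.5133.
Geometric mean = √(0.8000 × 0.5133) = 0.6408.
HTMT = 0.4767 / 0.6408 = 0.744.

0.744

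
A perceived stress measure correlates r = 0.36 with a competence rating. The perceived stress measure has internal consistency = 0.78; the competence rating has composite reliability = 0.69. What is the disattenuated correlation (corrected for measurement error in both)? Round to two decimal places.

0.49

r_true = r_obs / √(r_xx · r_yy) = 0.36 / √(0.78 × 0.69) = 0.36 / √0.5382 = 0.36 / 0.7336 ≈ 0.49.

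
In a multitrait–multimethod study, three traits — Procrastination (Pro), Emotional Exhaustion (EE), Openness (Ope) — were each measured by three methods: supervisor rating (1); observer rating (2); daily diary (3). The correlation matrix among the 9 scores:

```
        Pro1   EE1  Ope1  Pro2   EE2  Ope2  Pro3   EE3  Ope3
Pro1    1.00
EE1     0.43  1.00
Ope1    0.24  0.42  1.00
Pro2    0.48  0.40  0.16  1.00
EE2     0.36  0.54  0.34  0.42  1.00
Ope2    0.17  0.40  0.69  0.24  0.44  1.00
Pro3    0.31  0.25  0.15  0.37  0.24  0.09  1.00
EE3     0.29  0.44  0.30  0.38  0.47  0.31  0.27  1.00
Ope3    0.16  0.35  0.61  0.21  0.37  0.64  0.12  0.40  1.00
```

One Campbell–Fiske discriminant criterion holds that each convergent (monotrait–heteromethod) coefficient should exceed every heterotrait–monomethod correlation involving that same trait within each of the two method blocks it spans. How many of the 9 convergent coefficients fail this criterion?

Checking each validity diagonal entry against its comparison values:
Pro (methods 1·2): 0.48 vs {0.43, 0.42, 0.24, 0.24} → pass.
Pro (methods 1·3): 0.31 vs {0.43, 0.27, 0.24, 0.12} → fail.
Pro (methods 2·3): 0.37 vs {0.42, 0.27, 0.24, 0.12} → fail.
EE (methods 1·2): 0.54 vs {0.43, 0.42, 0.42, 0.44} → pass.
EE (methods 1·3): 0.44 vs {0.43, 0.27, 0.42, 0.40} → pass.
EE (methods 2·3): 0.47 vs {0.42, 0.27, 0.44, 0.40} → pass.
Ope (methods 1·2): 0.69 vs {0.24, 0.24, 0.42, 0.44} → pass.
Ope (methods 1·3): 0.61 vs {0.24, 0.12, 0.42, 0.40} → pass.
Ope (methods 2·3): 0.64 vs {0.24, 0.12, 0.44, 0.40} → pass.
2 of 9 fail.

2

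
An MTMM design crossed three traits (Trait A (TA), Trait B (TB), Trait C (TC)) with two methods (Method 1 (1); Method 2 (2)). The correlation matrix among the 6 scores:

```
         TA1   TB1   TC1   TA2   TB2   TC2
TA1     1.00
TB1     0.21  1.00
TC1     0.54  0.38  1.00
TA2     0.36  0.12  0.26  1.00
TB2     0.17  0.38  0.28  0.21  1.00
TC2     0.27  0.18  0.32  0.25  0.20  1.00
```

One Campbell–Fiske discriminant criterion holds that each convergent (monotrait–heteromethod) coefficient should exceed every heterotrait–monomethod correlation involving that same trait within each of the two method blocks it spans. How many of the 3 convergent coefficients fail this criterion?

3

Convergent coefficients and their comparison sets:
TA (methods 1·2): 0.36 vs {0.21, 0.21, 0.54, 0.25} → fail.
TB (methods 1·2): 0.38 vs {0.21, 0.21, 0.38, 0.20} → fail.
TC (methods 1·2): 0.32 vs {0.54, 0.25, 0.38, 0.20} → fail.
3 of 3 fail.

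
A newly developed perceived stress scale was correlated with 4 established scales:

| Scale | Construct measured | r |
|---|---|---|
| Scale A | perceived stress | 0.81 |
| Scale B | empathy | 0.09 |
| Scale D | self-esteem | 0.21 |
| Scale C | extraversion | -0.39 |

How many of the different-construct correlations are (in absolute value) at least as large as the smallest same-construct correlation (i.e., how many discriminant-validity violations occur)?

0

Convergent (same construct = perceived stress): Scale A.
Smallest convergent = 0.81. Discriminant |r|: 0.09, 0.21, 0.39; count ≥ 0.81 → 0.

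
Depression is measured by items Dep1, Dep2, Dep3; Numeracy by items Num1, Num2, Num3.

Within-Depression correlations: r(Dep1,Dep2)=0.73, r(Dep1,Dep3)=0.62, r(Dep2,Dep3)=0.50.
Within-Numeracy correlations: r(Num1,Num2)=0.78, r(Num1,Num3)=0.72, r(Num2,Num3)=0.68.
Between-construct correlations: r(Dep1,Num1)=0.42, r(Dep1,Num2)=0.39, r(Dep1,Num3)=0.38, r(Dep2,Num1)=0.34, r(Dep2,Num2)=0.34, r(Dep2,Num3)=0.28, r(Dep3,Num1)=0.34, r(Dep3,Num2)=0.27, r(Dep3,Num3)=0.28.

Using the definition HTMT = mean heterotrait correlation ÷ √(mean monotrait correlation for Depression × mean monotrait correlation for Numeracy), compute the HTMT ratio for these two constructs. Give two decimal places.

Between-construct mean = 3.04/9 = 0.3378.
Mean within-Dep = 1.85/3 = 0.6167; mean within-Num = 2.18/3 = 0.7267.
Geometric mean = √(0.6167 × 0.7267) = 0.6694.
HTMT = 0.3378 / 0.6694 = 0.50.

0.50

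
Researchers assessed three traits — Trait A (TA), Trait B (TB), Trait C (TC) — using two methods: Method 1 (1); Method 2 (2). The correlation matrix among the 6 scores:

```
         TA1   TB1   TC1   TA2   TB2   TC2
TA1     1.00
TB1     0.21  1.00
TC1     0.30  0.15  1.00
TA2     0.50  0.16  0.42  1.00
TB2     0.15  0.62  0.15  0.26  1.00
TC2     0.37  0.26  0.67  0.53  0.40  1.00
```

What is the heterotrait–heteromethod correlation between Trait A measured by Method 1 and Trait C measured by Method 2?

Different traits and methods: r(TA1, TC2) = 0.37.

0.37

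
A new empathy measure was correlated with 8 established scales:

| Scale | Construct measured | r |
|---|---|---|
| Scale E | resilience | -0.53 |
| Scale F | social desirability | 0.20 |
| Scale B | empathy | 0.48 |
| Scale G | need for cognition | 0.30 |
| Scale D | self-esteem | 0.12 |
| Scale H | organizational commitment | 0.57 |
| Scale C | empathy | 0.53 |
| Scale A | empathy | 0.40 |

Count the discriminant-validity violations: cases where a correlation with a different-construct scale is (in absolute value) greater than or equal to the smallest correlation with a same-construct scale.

2

Convergent (same construct = empathy): Scale B, Scale C, Scale A.
Smallest convergent = 0.40. Discriminant |r|: 0.53, 0.20, 0.30, 0.12, 0.57; count ≥ 0.40 → 2.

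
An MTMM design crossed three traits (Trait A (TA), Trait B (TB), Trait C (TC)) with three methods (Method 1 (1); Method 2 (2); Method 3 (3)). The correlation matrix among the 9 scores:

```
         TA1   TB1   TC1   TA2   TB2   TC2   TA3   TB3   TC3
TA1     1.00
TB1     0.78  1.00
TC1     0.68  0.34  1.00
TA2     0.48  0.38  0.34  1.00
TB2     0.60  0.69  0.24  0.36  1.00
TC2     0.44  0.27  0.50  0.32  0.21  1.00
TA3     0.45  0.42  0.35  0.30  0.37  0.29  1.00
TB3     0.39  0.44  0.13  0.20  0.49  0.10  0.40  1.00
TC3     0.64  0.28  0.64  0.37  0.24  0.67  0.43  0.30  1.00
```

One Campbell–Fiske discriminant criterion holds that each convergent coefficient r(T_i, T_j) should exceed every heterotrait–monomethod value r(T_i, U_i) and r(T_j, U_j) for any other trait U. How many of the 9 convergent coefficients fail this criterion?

7

Each convergent coefficient versus the relevant comparison correlations:
TA (methods 1·2): 0.48 vs {0.78, 0.36, 0.68, 0.32} → fail.
TA (methods 1·3): 0.45 vs {0.78, 0.40, 0.68, 0.43} → fail.
TA (methods 2·3): 0.30 vs {0.36, 0.40, 0.32, 0.43} → fail.
TB (methods 1·2): 0.69 vs {0.78, 0.36, 0.34, 0.21} → fail.
TB (methods 1·3): 0.44 vs {0.78, 0.40, 0.34, 0.30} → fail.
TB (methods 2·3): 0.49 vs {0.36, 0.40, 0.21, 0.30} → pass.
TC (methods 1·2): 0.50 vs {0.68, 0.32, 0.34, 0.21} → fail.
TC (methods 1·3): 0.64 vs {0.68, 0.43, 0.34, 0.30} → fail.
TC (methods 2·3): 0.67 vs {0.32, 0.43, 0.21, 0.30} → pass.
7 of 9 fail.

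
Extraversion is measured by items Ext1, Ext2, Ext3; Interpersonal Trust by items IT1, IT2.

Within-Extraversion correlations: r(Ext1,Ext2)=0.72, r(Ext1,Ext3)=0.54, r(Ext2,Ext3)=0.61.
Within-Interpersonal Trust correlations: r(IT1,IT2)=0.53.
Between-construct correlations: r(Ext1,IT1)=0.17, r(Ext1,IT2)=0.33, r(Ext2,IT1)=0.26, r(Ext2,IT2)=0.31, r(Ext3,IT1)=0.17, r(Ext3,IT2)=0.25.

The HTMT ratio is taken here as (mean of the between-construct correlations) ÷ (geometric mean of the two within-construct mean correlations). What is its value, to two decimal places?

Between-construct mean = 1.49/6 = 0.2483.
Mean within-Ext = 1.87/3 = 0.6233; mean within-IT = 0.53/1 = 0.5300.
Geometric mean = √(0.6233 × 0.5300) = 0.5748.
HTMT = 0.2483 / 0.5748 = 0.43.

0.43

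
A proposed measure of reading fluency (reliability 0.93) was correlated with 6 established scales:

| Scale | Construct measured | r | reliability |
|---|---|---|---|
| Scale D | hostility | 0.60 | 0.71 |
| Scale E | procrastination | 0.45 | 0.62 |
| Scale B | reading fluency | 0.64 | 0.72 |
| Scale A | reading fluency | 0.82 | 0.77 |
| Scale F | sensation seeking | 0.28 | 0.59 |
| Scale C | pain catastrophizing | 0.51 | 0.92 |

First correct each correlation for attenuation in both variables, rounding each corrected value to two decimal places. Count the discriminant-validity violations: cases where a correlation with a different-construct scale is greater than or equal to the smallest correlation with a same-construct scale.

Disattenuated r (r / √(r_scale · r_new)):
  Scale D (disc): 0.60 / √(0.71·0.93) = 0.74
  Scale E (disc): 0.45 / √(0.62·0.93) = 0.59
  Scale B (conv): 0.64 / √(0.72·0.93) = 0.78
  Scale A (conv): 0.82 / √(0.77·0.93) = 0.97
  Scale F (disc): 0.28 / √(0.59·0.93) = 0.38
  Scale C (disc): 0.51 / √(0.92·0.93) = 0.55
Smallest convergent = 0.78. Discriminant values: 0.74, 0.59, 0.38, 0.55; count ≥ 0.78 → 0.

0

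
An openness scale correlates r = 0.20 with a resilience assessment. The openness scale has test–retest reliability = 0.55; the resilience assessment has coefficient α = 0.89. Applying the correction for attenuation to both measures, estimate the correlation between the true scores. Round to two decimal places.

r_true = r_obs / √(r_xx · r_yy) = 0.20 / √(0.55 × 0.89) = 0.20 / √0.4895 = 0.20 / 0.6996 ≈ 0.29.

0.29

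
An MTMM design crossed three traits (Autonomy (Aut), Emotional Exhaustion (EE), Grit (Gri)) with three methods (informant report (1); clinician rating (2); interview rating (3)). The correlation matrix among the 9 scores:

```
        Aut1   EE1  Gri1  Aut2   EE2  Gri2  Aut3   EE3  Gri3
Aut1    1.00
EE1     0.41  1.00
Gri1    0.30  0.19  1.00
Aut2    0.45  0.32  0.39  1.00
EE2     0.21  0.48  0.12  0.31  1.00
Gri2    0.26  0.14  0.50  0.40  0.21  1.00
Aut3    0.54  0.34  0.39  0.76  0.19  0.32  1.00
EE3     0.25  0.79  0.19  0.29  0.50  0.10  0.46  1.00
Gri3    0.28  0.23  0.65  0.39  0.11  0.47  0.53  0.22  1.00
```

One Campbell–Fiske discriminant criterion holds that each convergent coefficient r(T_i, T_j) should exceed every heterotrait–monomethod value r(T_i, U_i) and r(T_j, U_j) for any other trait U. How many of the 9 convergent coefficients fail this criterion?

1

Convergent coefficients and their comparison sets:
Aut (methods 1·2): 0.45 vs {0.41, 0.31, 0.30, 0.40} → pass.
Aut (methods 1·3): 0.54 vs {0.41, 0.46, 0.30, 0.53} → pass.
Aut (methods 2·3): 0.76 vs {0.31, 0.46, 0.40, 0.53} → pass.
EE (methods 1·2): 0.48 vs {0.41, 0.31, 0.19, 0.21} → pass.
EE (methods 1·3): 0.79 vs {0.41, 0.46, 0.19, 0.22} → pass.
EE (methods 2·3): 0.50 vs {0.31, 0.46, 0.21, 0.22} → pass.
Gri (methods 1·2): 0.50 vs {0.30, 0.40, 0.19, 0.21} → pass.
Gri (methods 1·3): 0.65 vs {0.30, 0.53, 0.19, 0.22} → pass.
Gri (methods 2·3): 0.47 vs {0.40, 0.53, 0.21, 0.22} → fail.
1 of 9 fail.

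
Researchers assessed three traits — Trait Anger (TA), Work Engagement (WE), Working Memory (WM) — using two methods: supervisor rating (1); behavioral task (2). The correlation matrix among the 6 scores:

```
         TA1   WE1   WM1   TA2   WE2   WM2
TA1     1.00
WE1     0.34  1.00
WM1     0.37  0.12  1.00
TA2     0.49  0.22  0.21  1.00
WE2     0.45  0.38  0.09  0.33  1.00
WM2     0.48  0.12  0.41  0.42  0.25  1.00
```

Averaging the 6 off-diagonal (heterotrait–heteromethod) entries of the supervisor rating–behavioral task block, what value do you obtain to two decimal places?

HTHM values (method 1 × method 2): 0.45, 0.48, 0.22, 0.12, 0.21, 0.09; mean = 1.57/6 = 0.26.

0.26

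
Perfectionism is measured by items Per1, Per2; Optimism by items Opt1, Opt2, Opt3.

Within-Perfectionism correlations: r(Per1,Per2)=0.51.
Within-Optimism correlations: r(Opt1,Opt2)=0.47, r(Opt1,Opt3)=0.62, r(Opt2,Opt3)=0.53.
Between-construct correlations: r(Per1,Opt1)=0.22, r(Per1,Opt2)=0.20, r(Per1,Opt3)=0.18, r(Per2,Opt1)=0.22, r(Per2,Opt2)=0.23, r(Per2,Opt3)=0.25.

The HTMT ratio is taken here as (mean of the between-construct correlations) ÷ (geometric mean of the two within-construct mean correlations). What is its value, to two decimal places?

Between-construct mean = 1.30/6 = 0.2167.
Mean within-Per = 0.51/1 = 0.5100; mean within-Opt = 1.62/3 = 0.5400.
Geometric mean = √(0.5100 × 0.5400) = 0.5248.
HTMT = 0.2167 / 0.5248 = 0.41.

0.41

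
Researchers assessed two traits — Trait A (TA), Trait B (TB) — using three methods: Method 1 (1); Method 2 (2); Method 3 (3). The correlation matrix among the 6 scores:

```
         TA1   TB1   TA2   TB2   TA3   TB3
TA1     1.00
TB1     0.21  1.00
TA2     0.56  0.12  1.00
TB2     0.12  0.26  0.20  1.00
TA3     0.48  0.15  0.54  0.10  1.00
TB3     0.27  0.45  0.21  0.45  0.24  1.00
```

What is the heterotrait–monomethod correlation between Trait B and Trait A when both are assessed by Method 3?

0.24

Different traits, same method: r(TB3, TA3) = 0.24.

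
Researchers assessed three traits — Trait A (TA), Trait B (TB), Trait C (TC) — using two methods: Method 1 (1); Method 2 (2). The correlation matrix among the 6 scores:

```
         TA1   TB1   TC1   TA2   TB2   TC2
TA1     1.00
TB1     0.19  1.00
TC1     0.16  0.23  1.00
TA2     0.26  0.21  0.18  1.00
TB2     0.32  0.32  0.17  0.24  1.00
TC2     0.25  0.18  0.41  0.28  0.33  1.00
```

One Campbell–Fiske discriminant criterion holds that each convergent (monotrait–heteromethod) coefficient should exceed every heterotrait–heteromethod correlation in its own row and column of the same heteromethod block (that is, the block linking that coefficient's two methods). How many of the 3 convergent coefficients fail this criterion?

Convergent coefficients and their comparison sets:
TA (methods 1·2): 0.26 vs {0.32, 0.21, 0.25, 0.18} → fail.
TB (methods 1·2): 0.32 vs {0.21, 0.32, 0.18, 0.17} → fail.
TC (methods 1·2): 0.41 vs {0.18, 0.25, 0.17, 0.18} → pass.
2 of 3 fail.

2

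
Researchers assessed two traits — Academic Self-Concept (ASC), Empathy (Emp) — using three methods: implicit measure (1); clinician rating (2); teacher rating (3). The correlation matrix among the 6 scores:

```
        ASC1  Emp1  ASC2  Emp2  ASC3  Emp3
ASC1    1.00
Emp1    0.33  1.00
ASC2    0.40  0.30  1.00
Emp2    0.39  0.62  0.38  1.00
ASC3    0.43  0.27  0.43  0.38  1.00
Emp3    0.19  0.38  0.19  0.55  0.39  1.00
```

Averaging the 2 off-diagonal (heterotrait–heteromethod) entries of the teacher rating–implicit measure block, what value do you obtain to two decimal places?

HTHM values (method 3 × method 1): 0.27, 0.19; mean = 0.46/2 = 0.23.

0.23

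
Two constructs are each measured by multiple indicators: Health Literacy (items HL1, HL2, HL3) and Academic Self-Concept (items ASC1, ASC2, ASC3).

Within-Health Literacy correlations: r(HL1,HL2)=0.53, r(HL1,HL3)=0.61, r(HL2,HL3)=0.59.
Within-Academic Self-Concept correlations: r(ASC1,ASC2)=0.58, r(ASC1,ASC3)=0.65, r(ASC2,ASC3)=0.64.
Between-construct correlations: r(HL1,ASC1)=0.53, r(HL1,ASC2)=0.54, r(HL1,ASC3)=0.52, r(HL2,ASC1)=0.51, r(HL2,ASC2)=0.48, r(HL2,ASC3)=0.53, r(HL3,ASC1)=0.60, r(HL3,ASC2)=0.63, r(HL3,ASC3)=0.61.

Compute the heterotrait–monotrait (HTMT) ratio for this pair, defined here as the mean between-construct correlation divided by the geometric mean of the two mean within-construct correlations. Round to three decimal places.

0.917

Between-construct mean = 4.95/9 = 0.5500.
Mean within-HL = 1.73/3 = 0.5767; mean within-ASC = 1.87/3 = 0.6233.
Geometric mean = √(0.5767 × 0.6233) = 0.5995.
HTMT = 0.5500 / 0.5995 = 0.917.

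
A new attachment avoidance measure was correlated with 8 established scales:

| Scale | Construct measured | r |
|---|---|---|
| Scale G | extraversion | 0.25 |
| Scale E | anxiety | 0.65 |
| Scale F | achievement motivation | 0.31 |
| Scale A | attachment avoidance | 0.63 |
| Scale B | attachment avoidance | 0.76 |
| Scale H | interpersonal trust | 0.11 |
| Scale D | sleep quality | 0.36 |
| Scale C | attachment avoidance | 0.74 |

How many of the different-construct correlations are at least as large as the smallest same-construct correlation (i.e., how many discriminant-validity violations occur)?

Convergent (same construct = attachment avoidance): Scale A, Scale B, Scale C.
Smallest convergent = 0.63. Discriminant values: 0.25, 0.65, 0.31, 0.11, 0.36; count ≥ 0.63 → 1.

1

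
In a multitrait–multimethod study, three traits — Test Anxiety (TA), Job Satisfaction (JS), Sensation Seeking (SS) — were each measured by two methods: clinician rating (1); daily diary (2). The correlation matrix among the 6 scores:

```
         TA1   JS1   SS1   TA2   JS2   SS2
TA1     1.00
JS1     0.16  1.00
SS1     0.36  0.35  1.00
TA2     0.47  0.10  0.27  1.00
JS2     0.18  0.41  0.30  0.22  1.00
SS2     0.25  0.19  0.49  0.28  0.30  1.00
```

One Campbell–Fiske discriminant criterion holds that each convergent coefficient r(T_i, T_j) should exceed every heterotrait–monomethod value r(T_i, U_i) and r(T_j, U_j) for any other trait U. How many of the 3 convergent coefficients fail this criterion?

0

Checking each validity diagonal entry against its comparison values:
TA (methods 1·2): 0.47 vs {0.16, 0.22, 0.36, 0.28} → pass.
JS (methods 1·2): 0.41 vs {0.16, 0.22, 0.35, 0.30} → pass.
SS (methods 1·2): 0.49 vs {0.36, 0.28, 0.35, 0.30} → pass.
0 of 3 fail.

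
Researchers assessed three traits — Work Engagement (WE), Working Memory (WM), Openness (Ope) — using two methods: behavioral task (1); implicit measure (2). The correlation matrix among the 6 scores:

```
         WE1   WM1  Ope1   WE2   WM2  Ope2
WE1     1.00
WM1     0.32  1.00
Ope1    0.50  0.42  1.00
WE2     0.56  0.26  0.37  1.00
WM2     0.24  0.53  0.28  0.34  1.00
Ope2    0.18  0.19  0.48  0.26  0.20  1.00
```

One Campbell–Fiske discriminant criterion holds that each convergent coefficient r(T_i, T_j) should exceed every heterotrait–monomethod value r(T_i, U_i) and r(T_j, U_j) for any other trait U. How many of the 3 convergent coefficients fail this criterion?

1

Each convergent coefficient versus the relevant comparison correlations:
WE (methods 1·2): 0.56 vs {0.32, 0.34, 0.50, 0.26} → pass.
WM (methods 1·2): 0.53 vs {0.32, 0.34, 0.42, 0.20} → pass.
Ope (methods 1·2): 0.48 vs {0.50, 0.26, 0.42, 0.20} → fail.
1 of 3 fail.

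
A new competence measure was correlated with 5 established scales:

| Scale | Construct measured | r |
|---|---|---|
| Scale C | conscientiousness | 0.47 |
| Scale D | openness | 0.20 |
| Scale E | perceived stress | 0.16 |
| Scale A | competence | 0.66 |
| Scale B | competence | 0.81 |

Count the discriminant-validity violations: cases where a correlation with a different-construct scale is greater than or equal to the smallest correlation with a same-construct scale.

Convergent (same construct = competence): Scale A, Scale B.
Smallest convergent = 0.66. Discriminant values: 0.47, 0.20, 0.16; count ≥ 0.66 → 0.

0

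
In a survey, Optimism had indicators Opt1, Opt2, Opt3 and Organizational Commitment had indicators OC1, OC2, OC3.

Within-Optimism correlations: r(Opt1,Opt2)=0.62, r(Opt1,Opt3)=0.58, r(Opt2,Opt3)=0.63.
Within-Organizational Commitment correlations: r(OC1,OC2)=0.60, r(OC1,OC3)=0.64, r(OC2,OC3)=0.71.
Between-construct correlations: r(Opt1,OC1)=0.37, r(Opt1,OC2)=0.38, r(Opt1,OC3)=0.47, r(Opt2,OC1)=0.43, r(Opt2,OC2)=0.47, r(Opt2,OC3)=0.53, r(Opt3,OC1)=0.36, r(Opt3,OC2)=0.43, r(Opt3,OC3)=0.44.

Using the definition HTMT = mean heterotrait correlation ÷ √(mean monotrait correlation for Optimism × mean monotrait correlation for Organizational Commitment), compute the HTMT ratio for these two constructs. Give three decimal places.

Between-construct mean = 3.88/9 = 0.4311.
Mean within-Opt = 1.83/3 = 0.6100; mean within-OC = 1.95/3 = 0.6500.
Geometric mean = √(0.6100 × 0.6500) = 0.6297.
HTMT = 0.4311 / 0.6297 = 0.685.

0.685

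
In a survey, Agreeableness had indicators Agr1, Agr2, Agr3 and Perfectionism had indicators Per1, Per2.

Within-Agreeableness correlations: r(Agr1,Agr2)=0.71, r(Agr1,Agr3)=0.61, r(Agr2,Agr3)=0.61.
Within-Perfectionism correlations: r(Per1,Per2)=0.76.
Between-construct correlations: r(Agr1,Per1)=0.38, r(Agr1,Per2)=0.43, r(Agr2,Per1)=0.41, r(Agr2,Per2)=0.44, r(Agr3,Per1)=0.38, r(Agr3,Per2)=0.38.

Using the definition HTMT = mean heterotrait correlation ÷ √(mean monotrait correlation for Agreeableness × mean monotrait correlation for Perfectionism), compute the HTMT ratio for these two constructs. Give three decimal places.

Mean heterotrait r = 2.42/6 = 0.4033.
Mean within-Agr = 1.93/3 = 0.6433; mean within-Per = 0.76/1 = 0.7600.
Geometric mean = √(0.6433 × 0.7600) = 0.6992.
HTMT = 0.4033 / 0.6992 = 0.577.

0.577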